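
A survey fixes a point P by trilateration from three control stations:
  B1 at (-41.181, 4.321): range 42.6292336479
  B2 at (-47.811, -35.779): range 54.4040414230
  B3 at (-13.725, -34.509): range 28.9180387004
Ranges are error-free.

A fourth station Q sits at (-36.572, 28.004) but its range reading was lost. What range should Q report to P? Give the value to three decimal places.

51.420

eq1: (x + 41.181)² + (y − 4.321)² = 42.6292336479²
eq2: (x + 47.811)² + (y + 35.779)² = 54.4040414230²
eq3: (x + 13.725)² + (y + 34.509)² = 28.9180387004²
eq1−eq3, eq1−eq2 (x²,y² cancel):
  54.912·x − 77.660·y = 645.699503
  -13.260·x − 80.200·y = 708.934598
det = 54.912·-80.200 − -77.660·-13.260 = -5433.714000
x = (645.699503·-80.200 − -77.660·708.934598) / -5433.714000 = -0.601938
y = (54.912·708.934598 − 645.699503·-13.260) / -5433.714000 = -8.740061
|P − Q| = √((-0.601938 − -36.572)² + (-8.740061 − 28.004)²) = 51.419562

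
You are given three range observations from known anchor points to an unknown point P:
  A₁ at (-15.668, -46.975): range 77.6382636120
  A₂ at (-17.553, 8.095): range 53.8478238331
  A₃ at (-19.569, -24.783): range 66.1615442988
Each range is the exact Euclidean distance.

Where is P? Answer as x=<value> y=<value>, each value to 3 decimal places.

eq1: (x + 15.668)² + (y + 46.975)² = 77.6382636120²
eq2: (x + 17.553)² + (y − 8.095)² = 53.8478238331²
eq3: (x + 19.569)² + (y + 24.783)² = 66.1615442988²
eq2−eq1, eq2−eq3 (x²,y² cancel):
  3.770·x − 110.140·y = -1049.611830
  -4.032·x − 65.756·y = -854.255796
det = 3.770·-65.756 − -110.140·-4.032 = -691.984600
x = (-1049.611830·-65.756 − -110.140·-854.255796) / -691.984600 = 36.228347
y = (3.770·-854.255796 − -1049.611830·-4.032) / -691.984600 = 10.769863

x=36.228 y=10.770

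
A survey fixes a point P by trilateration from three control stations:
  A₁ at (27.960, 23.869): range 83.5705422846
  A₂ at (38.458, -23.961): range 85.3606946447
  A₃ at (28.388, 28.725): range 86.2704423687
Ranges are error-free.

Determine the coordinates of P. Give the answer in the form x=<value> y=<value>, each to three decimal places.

x=-46.360 y=-14.349

eq1: (x − 27.960)² + (y − 23.869)² = 83.5705422846²
eq2: (x − 38.458)² + (y + 23.961)² = 85.3606946447²
eq3: (x − 28.388)² + (y − 28.725)² = 86.2704423687²
eq3−eq2, eq3−eq1 (x²,y² cancel):
  20.140·x − 105.372·y = 578.284152
  -0.856·x − 9.712·y = 179.040281
det = 20.140·-9.712 − -105.372·-0.856 = -285.798112
x = (578.284152·-9.712 − -105.372·179.040281) / -285.798112 = -46.359777
y = (20.140·179.040281 − 578.284152·-0.856) / -285.798112 = -14.348879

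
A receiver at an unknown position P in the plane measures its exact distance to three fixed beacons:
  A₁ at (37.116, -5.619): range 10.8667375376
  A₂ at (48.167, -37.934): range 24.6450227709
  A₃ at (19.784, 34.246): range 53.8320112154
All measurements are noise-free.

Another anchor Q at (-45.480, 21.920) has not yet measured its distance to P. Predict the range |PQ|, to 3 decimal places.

96.755

eq1: (x − 37.116)² + (y + 5.619)² = 10.8667375376²
eq2: (x − 48.167)² + (y + 37.934)² = 24.6450227709²
eq3: (x − 19.784)² + (y − 34.246)² = 53.8320112154²
eq3−eq1, eq3−eq2 (x²,y² cancel):
  34.664·x − 79.730·y = 2624.774892
  56.766·x − 144.360·y = 4485.361357
det = 34.664·-144.360 − -79.730·56.766 = -478.141860
x = (2624.774892·-144.360 − -79.730·4485.361357) / -478.141860 = 44.536244
y = (34.664·4485.361357 − 2624.774892·56.766) / -478.141860 = -13.557890
|P − Q| = √((44.536244 − -45.480)² + (-13.557890 − 21.920)²) = 96.755386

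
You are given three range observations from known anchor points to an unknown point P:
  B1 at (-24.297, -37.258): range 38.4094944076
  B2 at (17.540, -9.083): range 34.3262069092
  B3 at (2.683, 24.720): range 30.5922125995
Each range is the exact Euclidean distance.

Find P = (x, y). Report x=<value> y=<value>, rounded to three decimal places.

x=-15.525 y=0.136

eq1: (x + 24.297)² + (y + 37.258)² = 38.4094944076²
eq2: (x − 17.540)² + (y + 9.083)² = 34.3262069092²
eq3: (x − 2.683)² + (y − 24.720)² = 30.5922125995²
eq3−eq2, eq3−eq1 (x²,y² cancel):
  29.714·x − 67.606·y = -470.529409
  -53.960·x − 123.956·y = 820.820095
det = 29.714·-123.956 − -67.606·-53.960 = -7331.248344
x = (-470.529409·-123.956 − -67.606·820.820095) / -7331.248344 = -15.524956
y = (29.714·820.820095 − -470.529409·-53.960) / -7331.248344 = 0.136391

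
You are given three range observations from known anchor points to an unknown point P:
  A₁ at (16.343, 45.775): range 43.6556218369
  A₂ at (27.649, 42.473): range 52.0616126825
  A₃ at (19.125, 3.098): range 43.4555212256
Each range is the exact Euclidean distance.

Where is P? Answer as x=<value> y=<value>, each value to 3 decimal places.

eq1: (x − 16.343)² + (y − 45.775)² = 43.6556218369²
eq2: (x − 27.649)² + (y − 42.473)² = 52.0616126825²
eq3: (x − 19.125)² + (y − 3.098)² = 43.4555212256²
eq1−eq3, eq1−eq2 (x²,y² cancel):
  5.564·x − 85.354·y = -1969.650052
  22.612·x − 6.604·y = -598.619541
det = 5.564·-6.604 − -85.354·22.612 = 1893.279992
x = (-1969.650052·-6.604 − -85.354·-598.619541) / 1893.279992 = -20.116942
y = (5.564·-598.619541 − -1969.650052·22.612) / 1893.279992 = 21.764878

x=-20.117 y=21.765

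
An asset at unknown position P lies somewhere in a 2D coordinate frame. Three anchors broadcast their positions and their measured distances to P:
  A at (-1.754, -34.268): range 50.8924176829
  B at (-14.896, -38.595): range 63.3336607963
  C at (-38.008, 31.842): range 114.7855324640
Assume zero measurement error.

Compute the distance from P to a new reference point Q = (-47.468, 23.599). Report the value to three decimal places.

117.112

eq1: (x + 1.754)² + (y + 34.268)² = 50.8924176829²
eq2: (x + 14.896)² + (y + 38.595)² = 63.3336607963²
eq3: (x + 38.008)² + (y − 31.842)² = 114.7855324640²
eq2−eq1, eq2−eq3 (x²,y² cancel):
  26.284·x + 8.654·y = 887.021911
  -46.224·x + 140.874·y = -8417.509686
det = 26.284·140.874 − 8.654·-46.224 = 4102.754712
x = (887.021911·140.874 − 8.654·-8417.509686) / 4102.754712 = 48.212352
y = (26.284·-8417.509686 − 887.021911·-46.224) / 4102.754712 = -43.932464
|P − Q| = √((48.212352 − -47.468)² + (-43.932464 − 23.599)²) = 117.112033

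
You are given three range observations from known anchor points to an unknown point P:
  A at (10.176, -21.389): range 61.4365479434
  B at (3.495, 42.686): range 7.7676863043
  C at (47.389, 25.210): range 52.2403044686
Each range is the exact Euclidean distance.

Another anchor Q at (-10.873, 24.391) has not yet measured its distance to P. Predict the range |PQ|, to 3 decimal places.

16.187

eq1: (x − 10.176)² + (y + 21.389)² = 61.4365479434²
eq2: (x − 3.495)² + (y − 42.686)² = 7.7676863043²
eq3: (x − 47.389)² + (y − 25.210)² = 52.2403044686²
eq2−eq1, eq2−eq3 (x²,y² cancel):
  13.362·x − 128.150·y = -4987.381797
  87.788·x − 34.952·y = -1621.760660
det = 13.362·-34.952 − -128.150·87.788 = 10783.003576
x = (-4987.381797·-34.952 − -128.150·-1621.760660) / 10783.003576 = -3.107637
y = (13.362·-1621.760660 − -4987.381797·87.788) / 10783.003576 = 38.594284
|P − Q| = √((-3.107637 − -10.873)² + (38.594284 − 24.391)²) = 16.187469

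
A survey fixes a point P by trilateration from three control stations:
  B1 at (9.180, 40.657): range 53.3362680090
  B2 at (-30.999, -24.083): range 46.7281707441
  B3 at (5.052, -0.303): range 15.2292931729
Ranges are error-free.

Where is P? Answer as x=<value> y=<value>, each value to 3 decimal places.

eq1: (x − 9.180)² + (y − 40.657)² = 53.3362680090²
eq2: (x + 30.999)² + (y + 24.083)² = 46.7281707441²
eq3: (x − 5.052)² + (y + 0.303)² = 15.2292931729²
eq1−eq3, eq1−eq2 (x²,y² cancel):
  -8.256·x − 81.920·y = 901.176579
  -80.358·x − 129.480·y = 464.900385
det = -8.256·-129.480 − -81.920·-80.358 = -5513.940480
x = (901.176579·-129.480 − -81.920·464.900385) / -5513.940480 = 14.254725
y = (-8.256·464.900385 − 901.176579·-80.358) / -5513.940480 = -12.437300

x=14.255 y=-12.437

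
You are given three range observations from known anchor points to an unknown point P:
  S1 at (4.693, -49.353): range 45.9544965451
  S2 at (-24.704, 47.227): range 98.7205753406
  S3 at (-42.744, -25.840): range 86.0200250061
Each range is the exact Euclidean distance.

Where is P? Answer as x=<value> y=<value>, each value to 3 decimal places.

eq1: (x − 4.693)² + (y + 49.353)² = 45.9544965451²
eq2: (x + 24.704)² + (y − 47.227)² = 98.7205753406²
eq3: (x + 42.744)² + (y + 25.840)² = 86.0200250061²
eq2−eq1, eq2−eq3 (x²,y² cancel):
  58.794·x − 193.160·y = 7251.001956
  -36.080·x − 146.134·y = 2000.385285
det = 58.794·-146.134 − -193.160·-36.080 = -15561.015196
x = (7251.001956·-146.134 − -193.160·2000.385285) / -15561.015196 = 43.263469
y = (58.794·2000.385285 − 7251.001956·-36.080) / -15561.015196 = -24.370312

x=43.263 y=-24.370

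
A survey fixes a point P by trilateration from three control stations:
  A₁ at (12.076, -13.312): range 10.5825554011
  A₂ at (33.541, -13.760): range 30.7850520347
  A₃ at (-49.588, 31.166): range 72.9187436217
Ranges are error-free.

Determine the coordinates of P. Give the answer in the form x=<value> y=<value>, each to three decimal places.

x=3.225 y=-19.113

eq1: (x − 12.076)² + (y + 13.312)² = 10.5825554011²
eq2: (x − 33.541)² + (y + 13.760)² = 30.7850520347²
eq3: (x + 49.588)² + (y − 31.166)² = 72.9187436217²
eq1−eq2, eq1−eq3 (x²,y² cancel):
  42.930·x − 0.896·y = 155.568211
  -123.328·x + 88.956·y = -2097.902513
det = 42.930·88.956 − -0.896·-123.328 = 3708.379192
x = (155.568211·88.956 − -0.896·-2097.902513) / 3708.379192 = 3.224860
y = (42.930·-2097.902513 − 155.568211·-123.328) / 3708.379192 = -19.112673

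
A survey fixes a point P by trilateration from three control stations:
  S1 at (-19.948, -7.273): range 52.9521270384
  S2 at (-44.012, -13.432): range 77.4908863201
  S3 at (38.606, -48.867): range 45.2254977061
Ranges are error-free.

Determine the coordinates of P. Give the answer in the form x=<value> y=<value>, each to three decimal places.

x=32.903 y=-4.003

eq1: (x + 19.948)² + (y + 7.273)² = 52.9521270384²
eq2: (x + 44.012)² + (y + 13.432)² = 77.4908863201²
eq3: (x − 38.606)² + (y + 48.867)² = 45.2254977061²
eq1−eq3, eq1−eq2 (x²,y² cancel):
  117.108·x − 83.188·y = 4186.169807
  -48.128·x − 12.318·y = -1534.254170
det = 117.108·-12.318 − -83.188·-48.128 = -5446.208408
x = (4186.169807·-12.318 − -83.188·-1534.254170) / -5446.208408 = 32.903033
y = (117.108·-1534.254170 − 4186.169807·-48.128) / -5446.208408 = -4.002517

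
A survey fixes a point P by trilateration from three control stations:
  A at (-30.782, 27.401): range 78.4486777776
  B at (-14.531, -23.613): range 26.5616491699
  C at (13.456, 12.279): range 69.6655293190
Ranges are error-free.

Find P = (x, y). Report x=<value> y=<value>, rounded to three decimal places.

eq1: (x + 30.782)² + (y − 27.401)² = 78.4486777776²
eq2: (x + 14.531)² + (y + 23.613)² = 26.5616491699²
eq3: (x − 13.456)² + (y − 12.279)² = 69.6655293190²
eq1−eq2, eq1−eq3 (x²,y² cancel):
  32.502·x − 102.028·y = 4519.051243
  88.476·x − 30.244·y = -65.599478
det = 32.502·-30.244 − -102.028·88.476 = 8044.038840
x = (4519.051243·-30.244 − -102.028·-65.599478) / 8044.038840 = -17.822784
y = (32.502·-65.599478 − 4519.051243·88.476) / 8044.038840 = -49.969885

x=-17.823 y=-49.970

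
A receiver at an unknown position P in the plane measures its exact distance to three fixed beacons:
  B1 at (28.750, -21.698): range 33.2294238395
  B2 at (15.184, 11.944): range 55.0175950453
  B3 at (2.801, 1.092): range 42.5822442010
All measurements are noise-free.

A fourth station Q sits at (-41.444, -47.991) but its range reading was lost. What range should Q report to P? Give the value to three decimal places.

43.981

eq1: (x − 28.750)² + (y + 21.698)² = 33.2294238395²
eq2: (x − 15.184)² + (y − 11.944)² = 55.0175950453²
eq3: (x − 2.801)² + (y − 1.092)² = 42.5822442010²
eq3−eq1, eq3−eq2 (x²,y² cancel):
  51.898·x − 45.580·y = 1997.380551
  24.766·x + 21.704·y = -849.513316
det = 51.898·21.704 − -45.580·24.766 = 2255.228472
x = (1997.380551·21.704 − -45.580·-849.513316) / 2255.228472 = 2.053154
y = (51.898·-849.513316 − 1997.380551·24.766) / 2255.228472 = -41.483677
|P − Q| = √((2.053154 − -41.444)² + (-41.483677 − -47.991)²) = 43.981219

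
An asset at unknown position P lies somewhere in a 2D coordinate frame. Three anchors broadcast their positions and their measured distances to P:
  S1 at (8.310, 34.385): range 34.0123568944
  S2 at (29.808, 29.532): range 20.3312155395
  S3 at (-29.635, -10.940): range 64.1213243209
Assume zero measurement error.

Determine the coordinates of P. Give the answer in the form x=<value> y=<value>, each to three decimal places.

eq1: (x − 8.310)² + (y − 34.385)² = 34.0123568944²
eq2: (x − 29.808)² + (y − 29.532)² = 20.3312155395²
eq3: (x + 29.635)² + (y + 10.940)² = 64.1213243209²
eq2−eq3, eq2−eq1 (x²,y² cancel):
  -118.886·x − 80.944·y = -4460.924970
  -42.996·x + 9.706·y = -1252.753659
det = -118.886·9.706 − -80.944·-42.996 = -4634.175740
x = (-4460.924970·9.706 − -80.944·-1252.753659) / -4634.175740 = 31.224675
y = (-118.886·-1252.753659 − -4460.924970·-42.996) / -4634.175740 = 9.250201

x=31.225 y=9.250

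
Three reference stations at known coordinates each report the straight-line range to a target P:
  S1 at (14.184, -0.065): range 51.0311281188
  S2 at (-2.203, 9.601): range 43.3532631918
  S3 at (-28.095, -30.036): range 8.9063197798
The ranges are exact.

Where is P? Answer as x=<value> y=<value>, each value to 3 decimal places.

eq1: (x − 14.184)² + (y + 0.065)² = 51.0311281188²
eq2: (x + 2.203)² + (y − 9.601)² = 43.3532631918²
eq3: (x + 28.095)² + (y + 30.036)² = 8.9063197798²
eq3−eq1, eq3−eq2 (x²,y² cancel):
  84.558·x + 59.942·y = -4015.153745
  51.784·x + 79.274·y = -3394.640808
det = 84.558·79.274 − 59.942·51.784 = 3599.214364
x = (-4015.153745·79.274 − 59.942·-3394.640808) / 3599.214364 = -31.900222
y = (84.558·-3394.640808 − -4015.153745·51.784) / 3599.214364 = -21.983496

x=-31.900 y=-21.983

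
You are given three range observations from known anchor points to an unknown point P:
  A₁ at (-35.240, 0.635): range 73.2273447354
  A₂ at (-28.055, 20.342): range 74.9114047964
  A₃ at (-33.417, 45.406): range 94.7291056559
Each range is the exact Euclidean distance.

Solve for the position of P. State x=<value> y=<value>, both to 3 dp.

eq1: (x + 35.240)² + (y − 0.635)² = 73.2273447354²
eq2: (x + 28.055)² + (y − 20.342)² = 74.9114047964²
eq3: (x + 33.417)² + (y − 45.406)² = 94.7291056559²
eq2−eq1, eq2−eq3 (x²,y² cancel):
  -14.370·x − 39.414·y = 290.855388
  -10.724·x + 50.128·y = -1384.364154
det = -14.370·50.128 − -39.414·-10.724 = -1143.015096
x = (290.855388·50.128 − -39.414·-1384.364154) / -1143.015096 = 34.980579
y = (-14.370·-1384.364154 − 290.855388·-10.724) / -1143.015096 = -20.133108

x=34.981 y=-20.133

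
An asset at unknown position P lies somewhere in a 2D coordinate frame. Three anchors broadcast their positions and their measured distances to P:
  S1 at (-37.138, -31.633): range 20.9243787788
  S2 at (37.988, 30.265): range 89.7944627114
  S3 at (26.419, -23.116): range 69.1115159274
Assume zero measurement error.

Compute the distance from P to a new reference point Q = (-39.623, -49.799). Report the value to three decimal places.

38.650

eq1: (x + 37.138)² + (y + 31.633)² = 20.9243787788²
eq2: (x − 37.988)² + (y − 30.265)² = 89.7944627114²
eq3: (x − 26.419)² + (y + 23.116)² = 69.1115159274²
eq2−eq1, eq2−eq3 (x²,y² cancel):
  -150.252·x − 123.796·y = 7646.035270
  -23.138·x − 106.762·y = 2159.898548
det = -150.252·-106.762 − -123.796·-23.138 = 13176.812176
x = (7646.035270·-106.762 − -123.796·2159.898548) / 13176.812176 = -41.657968
y = (-150.252·2159.898548 − 7646.035270·-23.138) / 13176.812176 = -11.202642
|P − Q| = √((-41.657968 − -39.623)² + (-11.202642 − -49.799)²) = 38.649967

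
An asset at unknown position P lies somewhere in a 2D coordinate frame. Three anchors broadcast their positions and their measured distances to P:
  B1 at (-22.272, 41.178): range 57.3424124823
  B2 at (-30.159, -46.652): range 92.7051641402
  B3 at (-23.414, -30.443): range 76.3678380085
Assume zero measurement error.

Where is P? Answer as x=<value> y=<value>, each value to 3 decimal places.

x=31.858 y=22.255

eq1: (x + 22.272)² + (y − 41.178)² = 57.3424124823²
eq2: (x + 30.159)² + (y + 46.652)² = 92.7051641402²
eq3: (x + 23.414)² + (y + 30.443)² = 76.3678380085²
eq1−eq3, eq1−eq2 (x²,y² cancel):
  -2.284·x − 143.242·y = -3260.572436
  -15.774·x − 175.660·y = -4411.790472
det = -2.284·-175.660 − -143.242·-15.774 = -1858.291868
x = (-3260.572436·-175.660 − -143.242·-4411.790472) / -1858.291868 = 31.858040
y = (-2.284·-4411.790472 − -3260.572436·-15.774) / -1858.291868 = 22.254707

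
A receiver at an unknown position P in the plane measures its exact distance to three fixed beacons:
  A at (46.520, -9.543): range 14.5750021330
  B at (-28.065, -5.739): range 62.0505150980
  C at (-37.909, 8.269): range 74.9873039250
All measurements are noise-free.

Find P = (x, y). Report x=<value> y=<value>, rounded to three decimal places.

x=33.214 y=-15.492

eq1: (x − 46.520)² + (y + 9.543)² = 14.5750021330²
eq2: (x + 28.065)² + (y + 5.739)² = 62.0505150980²
eq3: (x + 37.909)² + (y − 8.269)² = 74.9873039250²
eq2−eq3, eq2−eq1 (x²,y² cancel):
  -19.688·x + 28.016·y = -1087.941030
  149.170·x − 7.608·y = 5072.434640
det = -19.688·-7.608 − 28.016·149.170 = -4029.360416
x = (-1087.941030·-7.608 − 28.016·5072.434640) / -4029.360416 = 33.214272
y = (-19.688·5072.434640 − -1087.941030·149.170) / -4029.360416 = -15.491806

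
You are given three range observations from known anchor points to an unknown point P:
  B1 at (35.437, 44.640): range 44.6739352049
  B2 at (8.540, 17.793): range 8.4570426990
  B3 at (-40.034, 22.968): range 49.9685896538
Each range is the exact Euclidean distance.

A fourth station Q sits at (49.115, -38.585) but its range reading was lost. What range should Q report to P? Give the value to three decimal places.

eq1: (x − 35.437)² + (y − 44.640)² = 44.6739352049²
eq2: (x − 8.540)² + (y − 17.793)² = 8.4570426990²
eq3: (x + 40.034)² + (y − 22.968)² = 49.9685896538²
eq2−eq1, eq2−eq3 (x²,y² cancel):
  53.794·x + 53.694·y = 934.749205
  -97.148·x + 10.350·y = -684.610650
det = 53.794·10.350 − 53.694·-97.148 = 5773.032612
x = (934.749205·10.350 − 53.694·-684.610650) / 5773.032612 = 8.043284
y = (53.794·-684.610650 − 934.749205·-97.148) / 5773.032612 = 9.350557
|P − Q| = √((8.043284 − 49.115)² + (9.350557 − -38.585)²) = 63.124508

63.125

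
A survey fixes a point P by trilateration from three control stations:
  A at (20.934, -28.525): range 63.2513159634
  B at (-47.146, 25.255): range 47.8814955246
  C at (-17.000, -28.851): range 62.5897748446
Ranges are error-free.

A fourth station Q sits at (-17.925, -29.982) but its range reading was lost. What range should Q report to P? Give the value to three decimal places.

63.935

eq1: (x − 20.934)² + (y + 28.525)² = 63.2513159634²
eq2: (x + 47.146)² + (y − 25.255)² = 47.8814955246²
eq3: (x + 17.000)² + (y + 28.851)² = 62.5897748446²
eq2−eq3, eq2−eq1 (x²,y² cancel):
  60.292·x − 108.212·y = -3364.022441
  136.160·x − 107.560·y = -3316.743717
det = 60.292·-107.560 − -108.212·136.160 = 8249.138400
x = (-3364.022441·-107.560 − -108.212·-3316.743717) / 8249.138400 = 0.354314
y = (60.292·-3316.743717 − -3364.022441·136.160) / 8249.138400 = 31.284744
|P − Q| = √((0.354314 − -17.925)² + (31.284744 − -29.982)²) = 63.935493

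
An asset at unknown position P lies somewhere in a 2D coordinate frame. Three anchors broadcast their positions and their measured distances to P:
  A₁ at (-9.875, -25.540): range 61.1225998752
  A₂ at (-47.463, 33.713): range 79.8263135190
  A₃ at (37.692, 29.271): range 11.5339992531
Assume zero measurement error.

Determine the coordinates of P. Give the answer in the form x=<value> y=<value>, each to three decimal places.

eq1: (x + 9.875)² + (y + 25.540)² = 61.1225998752²
eq2: (x + 47.463)² + (y − 33.713)² = 79.8263135190²
eq3: (x − 37.692)² + (y − 29.271)² = 11.5339992531²
eq3−eq2, eq3−eq1 (x²,y² cancel):
  -170.310·x + 8.884·y = -5127.382758
  -95.134·x − 109.622·y = -5130.610157
det = -170.310·-109.622 − 8.884·-95.134 = 19514.893276
x = (-5127.382758·-109.622 − 8.884·-5130.610157) / 19514.893276 = 31.137977
y = (-170.310·-5130.610157 − -5127.382758·-95.134) / 19514.893276 = 19.780061

x=31.138 y=19.780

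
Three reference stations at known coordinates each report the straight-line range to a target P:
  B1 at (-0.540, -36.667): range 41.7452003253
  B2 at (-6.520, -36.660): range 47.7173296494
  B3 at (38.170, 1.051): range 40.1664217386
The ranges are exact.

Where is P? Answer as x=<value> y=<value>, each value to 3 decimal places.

x=41.140 y=-39.005

eq1: (x + 0.540)² + (y + 36.667)² = 41.7452003253²
eq2: (x + 6.520)² + (y + 36.660)² = 47.7173296494²
eq3: (x − 38.170)² + (y − 1.051)² = 40.1664217386²
eq2−eq1, eq2−eq3 (x²,y² cancel):
  11.960·x − 0.014·y = 492.576288
  89.380·x + 75.422·y = 735.189615
det = 11.960·75.422 − -0.014·89.380 = 903.298440
x = (492.576288·75.422 − -0.014·735.189615) / 903.298440 = 41.139650
y = (11.960·735.189615 − 492.576288·89.380) / 903.298440 = -39.005493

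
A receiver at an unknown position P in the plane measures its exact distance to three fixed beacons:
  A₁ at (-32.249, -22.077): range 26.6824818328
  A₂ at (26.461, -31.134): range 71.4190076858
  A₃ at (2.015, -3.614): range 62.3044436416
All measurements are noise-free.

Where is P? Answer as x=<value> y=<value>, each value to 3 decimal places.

eq1: (x + 32.249)² + (y + 22.077)² = 26.6824818328²
eq2: (x − 26.461)² + (y + 31.134)² = 71.4190076858²
eq3: (x − 2.015)² + (y + 3.614)² = 62.3044436416²
eq3−eq1, eq3−eq2 (x²,y² cancel):
  -68.528·x − 36.926·y = 4680.159570
  48.892·x − 55.040·y = 433.558295
det = -68.528·-55.040 − -36.926·48.892 = 5577.167112
x = (4680.159570·-55.040 − -36.926·433.558295) / 5577.167112 = -43.317047
y = (-68.528·433.558295 − 4680.159570·48.892) / 5577.167112 = -46.355657

x=-43.317 y=-46.356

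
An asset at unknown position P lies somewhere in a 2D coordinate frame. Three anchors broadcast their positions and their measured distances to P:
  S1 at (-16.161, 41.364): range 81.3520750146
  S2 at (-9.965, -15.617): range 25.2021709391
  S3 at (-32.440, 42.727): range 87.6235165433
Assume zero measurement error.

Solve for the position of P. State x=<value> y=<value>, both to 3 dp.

eq1: (x + 16.161)² + (y − 41.364)² = 81.3520750146²
eq2: (x + 9.965)² + (y + 15.617)² = 25.2021709391²
eq3: (x + 32.440)² + (y − 42.727)² = 87.6235165433²
eq1−eq2, eq1−eq3 (x²,y² cancel):
  12.392·x − 113.962·y = 4354.044186
  -32.558·x + 2.726·y = -153.928830
det = 12.392·2.726 − -113.962·-32.558 = -3676.594204
x = (4354.044186·2.726 − -113.962·-153.928830) / -3676.594204 = 1.542980
y = (12.392·-153.928830 − 4354.044186·-32.558) / -3676.594204 = -38.038325

x=1.543 y=-38.038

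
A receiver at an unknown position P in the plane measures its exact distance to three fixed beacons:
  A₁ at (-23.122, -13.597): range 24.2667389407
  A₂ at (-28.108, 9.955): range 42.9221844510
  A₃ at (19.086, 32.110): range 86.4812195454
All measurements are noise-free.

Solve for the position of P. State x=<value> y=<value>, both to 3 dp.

eq1: (x + 23.122)² + (y + 13.597)² = 24.2667389407²
eq2: (x + 28.108)² + (y − 9.955)² = 42.9221844510²
eq3: (x − 19.086)² + (y − 32.110)² = 86.4812195454²
eq2−eq3, eq2−eq1 (x²,y² cancel):
  94.388·x + 44.310·y = -5130.521609
  9.972·x − 47.104·y = 1083.782903
det = 94.388·-47.104 − 44.310·9.972 = -4887.911672
x = (-5130.521609·-47.104 − 44.310·1083.782903) / -4887.911672 = -39.617260
y = (94.388·1083.782903 − -5130.521609·9.972) / -4887.911672 = -31.395343

x=-39.617 y=-31.395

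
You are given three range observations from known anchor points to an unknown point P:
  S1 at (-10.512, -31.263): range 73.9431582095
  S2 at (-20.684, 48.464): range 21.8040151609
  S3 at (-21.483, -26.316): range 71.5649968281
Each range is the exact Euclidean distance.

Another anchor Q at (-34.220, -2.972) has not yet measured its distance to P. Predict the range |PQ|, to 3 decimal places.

eq1: (x + 10.512)² + (y + 31.263)² = 73.9431582095²
eq2: (x + 20.684)² + (y − 48.464)² = 21.8040151609²
eq3: (x + 21.483)² + (y + 26.316)² = 71.5649968281²
eq3−eq2, eq3−eq1 (x²,y² cancel):
  1.598·x + 149.560·y = 6268.669701
  21.942·x − 9.894·y = -412.215707
det = 1.598·-9.894 − 149.560·21.942 = -3297.456132
x = (6268.669701·-9.894 − 149.560·-412.215707) / -3297.456132 = 0.112583
y = (1.598·-412.215707 − 6268.669701·21.942) / -3297.456132 = 41.912876
|P − Q| = √((0.112583 − -34.220)² + (41.912876 − -2.972)²) = 56.509985

56.510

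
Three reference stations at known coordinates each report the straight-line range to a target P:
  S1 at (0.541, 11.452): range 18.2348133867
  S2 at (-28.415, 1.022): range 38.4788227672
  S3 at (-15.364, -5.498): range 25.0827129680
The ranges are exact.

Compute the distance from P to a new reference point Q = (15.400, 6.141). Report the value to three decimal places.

eq1: (x − 0.541)² + (y − 11.452)² = 18.2348133867²
eq2: (x + 28.415)² + (y − 1.022)² = 38.4788227672²
eq3: (x + 15.364)² + (y + 5.498)² = 25.0827129680²
eq2−eq1, eq2−eq3 (x²,y² cancel):
  57.912·x + 20.860·y = 471.095658
  26.102·x − 13.040·y = 309.301103
det = 57.912·-13.040 − 20.860·26.102 = -1299.660200
x = (471.095658·-13.040 − 20.860·309.301103) / -1299.660200 = 9.691078
y = (57.912·309.301103 − 471.095658·26.102) / -1299.660200 = -4.320904
|P − Q| = √((9.691078 − 15.400)² + (-4.320904 − 6.141)²) = 11.918189

11.918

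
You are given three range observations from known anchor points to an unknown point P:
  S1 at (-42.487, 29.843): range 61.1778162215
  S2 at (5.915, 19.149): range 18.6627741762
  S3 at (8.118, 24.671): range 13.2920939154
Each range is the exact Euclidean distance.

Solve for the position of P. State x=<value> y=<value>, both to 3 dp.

eq1: (x + 42.487)² + (y − 29.843)² = 61.1778162215²
eq2: (x − 5.915)² + (y − 19.149)² = 18.6627741762²
eq3: (x − 8.118)² + (y − 24.671)² = 13.2920939154²
eq2−eq1, eq2−eq3 (x²,y² cancel):
  -96.804·x + 21.388·y = -1100.347666
  4.406·x + 11.044·y = 444.508118
det = -96.804·11.044 − 21.388·4.406 = -1163.338904
x = (-1100.347666·11.044 − 21.388·444.508118) / -1163.338904 = 18.618288
y = (-96.804·444.508118 − -1100.347666·4.406) / -1163.338904 = 32.821074

x=18.618 y=32.821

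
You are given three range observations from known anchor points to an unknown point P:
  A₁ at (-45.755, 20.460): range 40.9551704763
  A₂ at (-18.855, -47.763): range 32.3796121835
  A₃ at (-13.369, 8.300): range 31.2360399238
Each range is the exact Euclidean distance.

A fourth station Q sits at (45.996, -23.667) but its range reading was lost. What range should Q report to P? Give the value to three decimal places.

eq1: (x + 45.755)² + (y − 20.460)² = 40.9551704763²
eq2: (x + 18.855)² + (y + 47.763)² = 32.3796121835²
eq3: (x + 13.369)² + (y − 8.300)² = 31.2360399238²
eq2−eq1, eq2−eq3 (x²,y² cancel):
  -53.800·x + 136.446·y = -753.570273
  10.972·x + 112.126·y = -2316.445938
det = -53.800·112.126 − 136.446·10.972 = -7529.464312
x = (-753.570273·112.126 − 136.446·-2316.445938) / -7529.464312 = -30.755835
y = (-53.800·-2316.445938 − -753.570273·10.972) / -7529.464312 = -17.649724
|P − Q| = √((-30.755835 − 45.996)² + (-17.649724 − -23.667)²) = 76.987348

76.987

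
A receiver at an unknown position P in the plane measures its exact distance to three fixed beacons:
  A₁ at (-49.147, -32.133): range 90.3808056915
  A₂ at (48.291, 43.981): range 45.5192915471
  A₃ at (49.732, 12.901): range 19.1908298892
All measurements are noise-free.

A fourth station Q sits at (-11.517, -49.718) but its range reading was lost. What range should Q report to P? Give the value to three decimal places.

eq1: (x + 49.147)² + (y + 32.133)² = 90.3808056915²
eq2: (x − 48.291)² + (y − 43.981)² = 45.5192915471²
eq3: (x − 49.732)² + (y − 12.901)² = 19.1908298892²
eq2−eq1, eq2−eq3 (x²,y² cancel):
  -194.876·x − 152.228·y = -6915.075879
  2.882·x − 62.160·y = 77.076534
det = -194.876·-62.160 − -152.228·2.882 = 12552.213256
x = (-6915.075879·-62.160 − -152.228·77.076534) / 12552.213256 = 35.179001
y = (-194.876·77.076534 − -6915.075879·2.882) / 12552.213256 = 0.391077
|P − Q| = √((35.179001 − -11.517)² + (0.391077 − -49.718)²) = 68.494059

68.494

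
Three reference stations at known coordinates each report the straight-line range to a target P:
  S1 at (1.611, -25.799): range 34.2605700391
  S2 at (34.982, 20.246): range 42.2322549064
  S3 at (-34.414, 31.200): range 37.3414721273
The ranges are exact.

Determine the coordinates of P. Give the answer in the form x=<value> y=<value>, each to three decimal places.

x=-5.358 y=7.745

eq1: (x − 1.611)² + (y + 25.799)² = 34.2605700391²
eq2: (x − 34.982)² + (y − 20.246)² = 42.2322549064²
eq3: (x + 34.414)² + (y − 31.200)² = 37.3414721273²
eq2−eq1, eq2−eq3 (x²,y² cancel):
  -66.742·x − 92.090·y = -355.680423
  -138.792·x + 21.908·y = 913.300370
det = -66.742·21.908 − -92.090·-138.792 = -14243.539016
x = (-355.680423·21.908 − -92.090·913.300370) / -14243.539016 = -5.357768
y = (-66.742·913.300370 − -355.680423·-138.792) / -14243.539016 = 7.745343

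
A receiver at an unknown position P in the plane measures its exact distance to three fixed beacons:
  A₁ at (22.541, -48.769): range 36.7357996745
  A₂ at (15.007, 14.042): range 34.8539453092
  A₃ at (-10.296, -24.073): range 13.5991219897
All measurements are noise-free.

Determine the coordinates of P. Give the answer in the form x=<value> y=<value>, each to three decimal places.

x=2.017 y=-18.301

eq1: (x − 22.541)² + (y + 48.769)² = 36.7357996745²
eq2: (x − 15.007)² + (y − 14.042)² = 34.8539453092²
eq3: (x + 10.296)² + (y + 24.073)² = 13.5991219897²
eq1−eq2, eq1−eq3 (x²,y² cancel):
  -15.068·x + 125.622·y = -2329.402755
  -65.674·x + 49.392·y = -1036.412238
det = -15.068·49.392 − 125.622·-65.674 = 7505.860572
x = (-2329.402755·49.392 − 125.622·-1036.412238) / 7505.860572 = 2.017399
y = (-15.068·-1036.412238 − -2329.402755·-65.674) / 7505.860572 = -18.300971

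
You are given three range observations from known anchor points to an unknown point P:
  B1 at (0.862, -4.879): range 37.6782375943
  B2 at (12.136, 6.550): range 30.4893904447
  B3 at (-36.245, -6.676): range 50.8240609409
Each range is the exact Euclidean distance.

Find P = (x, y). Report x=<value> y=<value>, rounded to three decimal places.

eq1: (x − 0.862)² + (y + 4.879)² = 37.6782375943²
eq2: (x − 12.136)² + (y − 6.550)² = 30.4893904447²
eq3: (x + 36.245)² + (y + 6.676)² = 50.8240609409²
eq2−eq1, eq2−eq3 (x²,y² cancel):
  -22.548·x − 22.858·y = -655.683970
  -96.762·x − 26.452·y = -485.398236
det = -22.548·-26.452 − -22.858·-96.762 = -1615.346100
x = (-655.683970·-26.452 − -22.858·-485.398236) / -1615.346100 = -3.868471
y = (-22.548·-485.398236 − -655.683970·-96.762) / -1615.346100 = 32.501105

x=-3.868 y=32.501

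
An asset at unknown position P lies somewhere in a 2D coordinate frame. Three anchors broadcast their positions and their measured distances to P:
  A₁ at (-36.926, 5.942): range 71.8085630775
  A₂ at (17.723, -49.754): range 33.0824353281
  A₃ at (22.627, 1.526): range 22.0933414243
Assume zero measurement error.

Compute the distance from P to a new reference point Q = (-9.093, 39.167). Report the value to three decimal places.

eq1: (x + 36.926)² + (y − 5.942)² = 71.8085630775²
eq2: (x − 17.723)² + (y + 49.754)² = 33.0824353281²
eq3: (x − 22.627)² + (y − 1.526)² = 22.0933414243²
eq1−eq2, eq1−eq3 (x²,y² cancel):
  109.298·x − 111.392·y = 5452.750609
  119.106·x − 8.832·y = 3783.826961
det = 109.298·-8.832 − -111.392·119.106 = 12302.135616
x = (5452.750609·-8.832 − -111.392·3783.826961) / 12302.135616 = 30.346711
y = (109.298·3783.826961 − 5452.750609·119.106) / 12302.135616 = -19.174768
|P − Q| = √((30.346711 − -9.093)² + (-19.174768 − 39.167)²) = 70.421962

70.422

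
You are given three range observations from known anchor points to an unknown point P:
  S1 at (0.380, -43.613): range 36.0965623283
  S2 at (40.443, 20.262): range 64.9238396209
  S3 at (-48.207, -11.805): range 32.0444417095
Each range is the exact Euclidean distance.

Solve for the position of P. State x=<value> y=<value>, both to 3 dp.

eq1: (x − 0.380)² + (y + 43.613)² = 36.0965623283²
eq2: (x − 40.443)² + (y − 20.262)² = 64.9238396209²
eq3: (x + 48.207)² + (y + 11.805)² = 32.0444417095²
eq3−eq1, eq3−eq2 (x²,y² cancel):
  97.174·x − 63.616·y = -837.150272
  177.300·x + 64.134·y = -3605.346688
det = 97.174·64.134 − -63.616·177.300 = 17511.274116
x = (-837.150272·64.134 − -63.616·-3605.346688) / 17511.274116 = -16.163731
y = (97.174·-3605.346688 − -837.150272·177.300) / 17511.274116 = -11.530812

x=-16.164 y=-11.531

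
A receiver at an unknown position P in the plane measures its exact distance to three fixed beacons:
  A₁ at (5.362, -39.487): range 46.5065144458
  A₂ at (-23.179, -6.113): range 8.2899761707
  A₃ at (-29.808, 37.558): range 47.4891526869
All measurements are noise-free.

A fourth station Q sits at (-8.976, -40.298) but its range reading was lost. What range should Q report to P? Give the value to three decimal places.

eq1: (x − 5.362)² + (y + 39.487)² = 46.5065144458²
eq2: (x + 23.179)² + (y + 6.113)² = 8.2899761707²
eq3: (x + 29.808)² + (y − 37.558)² = 47.4891526869²
eq2−eq3, eq2−eq1 (x²,y² cancel):
  -13.258·x + 87.342·y = -462.010500
  57.082·x − 66.748·y = -1080.792778
det = -13.258·-66.748 − 87.342·57.082 = -4100.711060
x = (-462.010500·-66.748 − 87.342·-1080.792778) / -4100.711060 = -30.540284
y = (-13.258·-1080.792778 − -462.010500·57.082) / -4100.711060 = -9.925506
|P − Q| = √((-30.540284 − -8.976)² + (-9.925506 − -40.298)²) = 37.249251

37.249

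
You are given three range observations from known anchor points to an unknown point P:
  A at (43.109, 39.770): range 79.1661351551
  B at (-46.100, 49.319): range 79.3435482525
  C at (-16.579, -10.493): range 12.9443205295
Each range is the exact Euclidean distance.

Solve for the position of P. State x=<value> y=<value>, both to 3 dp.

x=-8.294 y=-20.438

eq1: (x − 43.109)² + (y − 39.770)² = 79.1661351551²
eq2: (x + 46.100)² + (y − 49.319)² = 79.3435482525²
eq3: (x + 16.579)² + (y + 10.493)² = 12.9443205295²
eq1−eq3, eq1−eq2 (x²,y² cancel):
  -119.376·x − 100.526·y = 3044.649030
  -178.418·x + 19.098·y = 1089.413286
det = -119.376·19.098 − -100.526·-178.418 = -20215.490716
x = (3044.649030·19.098 − -100.526·1089.413286) / -20215.490716 = -8.293693
y = (-119.376·1089.413286 − 3044.649030·-178.418) / -20215.490716 = -20.438306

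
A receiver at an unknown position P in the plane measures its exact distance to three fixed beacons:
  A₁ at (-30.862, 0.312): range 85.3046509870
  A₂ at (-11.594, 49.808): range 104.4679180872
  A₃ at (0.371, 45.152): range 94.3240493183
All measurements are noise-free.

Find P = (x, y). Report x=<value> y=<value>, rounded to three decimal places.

eq1: (x + 30.862)² + (y − 0.312)² = 85.3046509870²
eq2: (x + 11.594)² + (y − 49.808)² = 104.4679180872²
eq3: (x − 0.371)² + (y − 45.152)² = 94.3240493183²
eq1−eq3, eq1−eq2 (x²,y² cancel):
  62.466·x + 89.680·y = -533.862443
  38.536·x + 98.992·y = -1973.965117
det = 62.466·98.992 − 89.680·38.536 = 2727.725792
x = (-533.862443·98.992 − 89.680·-1973.965117) / 2727.725792 = 45.524034
y = (62.466·-1973.965117 − -533.862443·38.536) / 2727.725792 = -37.662430

x=45.524 y=-37.662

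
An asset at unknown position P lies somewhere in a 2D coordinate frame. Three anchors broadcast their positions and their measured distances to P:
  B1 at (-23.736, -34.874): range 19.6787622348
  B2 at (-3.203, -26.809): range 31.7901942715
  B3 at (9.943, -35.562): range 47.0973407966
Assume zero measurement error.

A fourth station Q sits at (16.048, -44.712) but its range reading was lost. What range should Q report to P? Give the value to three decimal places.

56.526

eq1: (x + 23.736)² + (y + 34.874)² = 19.6787622348²
eq2: (x + 3.203)² + (y + 26.809)² = 31.7901942715²
eq3: (x − 9.943)² + (y + 35.562)² = 47.0973407966²
eq1−eq2, eq1−eq3 (x²,y² cancel):
  41.066·x + 16.130·y = -1673.974651
  67.358·x − 1.376·y = -2246.980306
det = 41.066·-1.376 − 16.130·67.358 = -1142.991356
x = (-1673.974651·-1.376 − 16.130·-2246.980306) / -1142.991356 = -33.724823
y = (41.066·-2246.980306 − -1673.974651·67.358) / -1142.991356 = -17.918851
|P − Q| = √((-33.724823 − 16.048)² + (-17.918851 − -44.712)²) = 56.526160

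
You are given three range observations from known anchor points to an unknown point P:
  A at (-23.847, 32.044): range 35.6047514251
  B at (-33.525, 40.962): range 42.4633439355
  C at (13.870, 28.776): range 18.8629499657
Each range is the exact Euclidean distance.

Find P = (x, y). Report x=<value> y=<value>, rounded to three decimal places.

eq1: (x + 23.847)² + (y − 32.044)² = 35.6047514251²
eq2: (x + 33.525)² + (y − 40.962)² = 42.4633439355²
eq3: (x − 13.870)² + (y − 28.776)² = 18.8629499657²
eq3−eq1, eq3−eq2 (x²,y² cancel):
  -75.434·x + 6.536·y = -336.825174
  -94.790·x + 24.372·y = 334.051296
det = -75.434·24.372 − 6.536·-94.790 = -1218.930008
x = (-336.825174·24.372 − 6.536·334.051296) / -1218.930008 = 8.525889
y = (-75.434·334.051296 − -336.825174·-94.790) / -1218.930008 = 46.866090

x=8.526 y=46.866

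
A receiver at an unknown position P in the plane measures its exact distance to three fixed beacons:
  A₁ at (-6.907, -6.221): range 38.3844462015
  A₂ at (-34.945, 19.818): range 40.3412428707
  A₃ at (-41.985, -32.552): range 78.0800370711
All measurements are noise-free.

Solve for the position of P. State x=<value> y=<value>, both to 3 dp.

x=3.928 y=30.602

eq1: (x + 6.907)² + (y + 6.221)² = 38.3844462015²
eq2: (x + 34.945)² + (y − 19.818)² = 40.3412428707²
eq3: (x + 41.985)² + (y + 32.552)² = 78.0800370711²
eq1−eq2, eq1−eq3 (x²,y² cancel):
  -56.076·x + 52.078·y = 1373.448493
  -70.156·x − 52.662·y = -1887.161040
det = -56.076·-52.662 − 52.078·-70.156 = 6606.658480
x = (1373.448493·-52.662 − 52.078·-1887.161040) / 6606.658480 = 3.928011
y = (-56.076·-1887.161040 − 1373.448493·-70.156) / 6606.658480 = 30.602474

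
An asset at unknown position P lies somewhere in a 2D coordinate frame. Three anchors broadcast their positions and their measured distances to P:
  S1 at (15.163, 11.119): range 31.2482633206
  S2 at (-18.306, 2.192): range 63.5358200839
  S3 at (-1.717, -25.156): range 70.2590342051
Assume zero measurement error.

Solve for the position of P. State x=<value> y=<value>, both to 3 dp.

x=36.994 y=33.477

eq1: (x − 15.163)² + (y − 11.119)² = 31.2482633206²
eq2: (x + 18.306)² + (y − 2.192)² = 63.5358200839²
eq3: (x + 1.717)² + (y + 25.156)² = 70.2590342051²
eq1−eq2, eq1−eq3 (x²,y² cancel):
  -66.938·x − 17.854·y = -3073.980703
  -33.760·x − 72.550·y = -3677.654232
det = -66.938·-72.550 − -17.854·-33.760 = 4253.600860
x = (-3073.980703·-72.550 − -17.854·-3677.654232) / 4253.600860 = 36.993706
y = (-66.938·-3677.654232 − -3073.980703·-33.760) / 4253.600860 = 33.476867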